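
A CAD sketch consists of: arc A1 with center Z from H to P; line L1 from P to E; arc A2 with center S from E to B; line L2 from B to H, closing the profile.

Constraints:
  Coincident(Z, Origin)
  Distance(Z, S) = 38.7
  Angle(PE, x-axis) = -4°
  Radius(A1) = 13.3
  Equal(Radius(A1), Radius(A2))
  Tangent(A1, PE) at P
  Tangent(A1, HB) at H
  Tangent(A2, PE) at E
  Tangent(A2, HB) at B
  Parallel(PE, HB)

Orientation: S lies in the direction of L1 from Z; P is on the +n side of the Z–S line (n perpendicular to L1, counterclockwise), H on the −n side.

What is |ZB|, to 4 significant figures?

40.92

The slot axis is L1's direction at -4.0°, so u = (cos -4.0°, sin -4.0°) = (0.9976, -0.06976) and n = (−sin -4.0°, cos -4.0°) = (0.06976, 0.9976). Z is at the origin and S lies 38.7 along u from Z, so S = 38.7·u = (38.61, -2.700). Tangency of A1 to both parallel lines with radius 13.3 puts P and H at Z ± 13.3·n: P = (0.9278, 13.27), H = (-0.9278, -13.27). Equal radii place E and B the same way about S: E = S + 13.3·n = (39.53, 10.57), B = S − 13.3·n = (37.68, -15.97). Then |ZB| = |B − Z| = 40.92.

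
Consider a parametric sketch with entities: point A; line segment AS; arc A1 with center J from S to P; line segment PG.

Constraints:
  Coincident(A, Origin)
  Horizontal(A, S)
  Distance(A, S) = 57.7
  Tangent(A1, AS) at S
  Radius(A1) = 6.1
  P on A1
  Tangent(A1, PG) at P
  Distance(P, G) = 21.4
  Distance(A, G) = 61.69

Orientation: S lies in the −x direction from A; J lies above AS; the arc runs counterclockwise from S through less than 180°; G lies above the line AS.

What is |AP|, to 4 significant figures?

52.14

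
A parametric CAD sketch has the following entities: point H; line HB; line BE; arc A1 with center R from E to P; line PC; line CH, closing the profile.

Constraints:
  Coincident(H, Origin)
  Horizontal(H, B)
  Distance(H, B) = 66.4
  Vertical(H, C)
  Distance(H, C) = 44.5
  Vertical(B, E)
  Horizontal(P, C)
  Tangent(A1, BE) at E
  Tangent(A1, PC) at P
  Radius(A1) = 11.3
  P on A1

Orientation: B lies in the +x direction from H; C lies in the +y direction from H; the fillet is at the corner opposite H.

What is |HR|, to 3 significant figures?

64.3

H is at the origin; H and B share the same y with |HB| = 66.4 and B on the +x side, so B = (66.4, 0.00). H and C share the same x with |HC| = 44.5 and C on the +y side, so C = (0.00, 44.5). The virtual corner opposite H is at (66.4, 44.5). Tangency of A1 to BE means the radius RE is perpendicular to BE and A1 meets PC tangentially, so RP is at right angles to PC, with radius 11.3, so the center R sits 11.3 in from both sides at R = (55.1, 33.2). Then |HR| = |R − H| = 64.3.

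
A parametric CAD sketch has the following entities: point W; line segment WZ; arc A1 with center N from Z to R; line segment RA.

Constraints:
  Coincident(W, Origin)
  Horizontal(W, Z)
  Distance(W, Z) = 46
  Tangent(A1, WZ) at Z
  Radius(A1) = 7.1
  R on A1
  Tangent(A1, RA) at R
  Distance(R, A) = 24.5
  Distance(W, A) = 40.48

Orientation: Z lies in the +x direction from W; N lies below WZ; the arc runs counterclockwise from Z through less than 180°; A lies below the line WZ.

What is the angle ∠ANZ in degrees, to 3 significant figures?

141°

Checks: ∠(NZ, ZW) = 90.00° ✓; |NZ| = 7.100 ✓; |NR| = 7.100 ✓; ∠(NR, RA) = 90.00° ✓; |RA| = 24.50 ✓; |WA| = 40.48 ✓.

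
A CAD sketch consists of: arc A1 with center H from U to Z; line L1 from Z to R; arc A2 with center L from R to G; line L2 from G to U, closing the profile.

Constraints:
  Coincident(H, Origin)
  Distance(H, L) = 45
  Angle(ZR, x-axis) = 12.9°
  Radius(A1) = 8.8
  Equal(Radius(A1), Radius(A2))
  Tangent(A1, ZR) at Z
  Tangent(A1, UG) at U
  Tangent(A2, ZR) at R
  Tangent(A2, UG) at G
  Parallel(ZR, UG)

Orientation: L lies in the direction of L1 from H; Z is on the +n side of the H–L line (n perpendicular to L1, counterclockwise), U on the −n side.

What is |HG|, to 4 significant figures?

45.85

The slot axis is L1's direction at 12.9°, so u = (cos 12.9°, sin 12.9°) = (0.9748, 0.2233) and n = (−sin 12.9°, cos 12.9°) = (-0.2233, 0.9748). H is at the origin and L lies 45.0 along u from H, so L = 45.0·u = (43.86, 10.05). Tangency of A1 to both parallel lines with radius 8.8 puts Z and U at H ± 8.8·n: Z = (-1.965, 8.578), U = (1.965, -8.578). Equal radii place R and G the same way about L: R = L + 8.8·n = (41.90, 18.62), G = L − 8.8·n = (45.83, 1.468). Then |HG| = |G − H| = 45.85.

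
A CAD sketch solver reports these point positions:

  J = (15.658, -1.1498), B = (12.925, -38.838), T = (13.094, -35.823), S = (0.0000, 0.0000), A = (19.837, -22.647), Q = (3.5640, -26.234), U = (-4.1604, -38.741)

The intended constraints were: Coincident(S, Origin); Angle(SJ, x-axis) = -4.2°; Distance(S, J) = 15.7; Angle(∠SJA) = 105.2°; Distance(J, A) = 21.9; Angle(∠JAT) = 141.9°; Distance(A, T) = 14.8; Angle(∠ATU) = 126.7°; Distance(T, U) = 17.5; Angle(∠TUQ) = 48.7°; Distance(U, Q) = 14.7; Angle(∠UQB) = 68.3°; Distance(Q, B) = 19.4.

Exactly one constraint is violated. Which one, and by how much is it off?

Distance(Q, B) = 19.4 — off by 3.70.

S = (0.00, 0.00) ✓; SJ at -4.200° ✓; |SJ| = 15.70 ✓; ∠SJA = 105.2° ✓; |JA| = 21.90 ✓; ∠JAT = 141.9° ✓; |AT| = 14.80 ✓; ∠ATU = 126.7° ✓; |TU| = 17.50 ✓; ∠TUQ = 48.70° ✓; |UQ| = 14.70 ✓; ∠UQB = 68.30° ✓; |QB| = 15.70 ✗.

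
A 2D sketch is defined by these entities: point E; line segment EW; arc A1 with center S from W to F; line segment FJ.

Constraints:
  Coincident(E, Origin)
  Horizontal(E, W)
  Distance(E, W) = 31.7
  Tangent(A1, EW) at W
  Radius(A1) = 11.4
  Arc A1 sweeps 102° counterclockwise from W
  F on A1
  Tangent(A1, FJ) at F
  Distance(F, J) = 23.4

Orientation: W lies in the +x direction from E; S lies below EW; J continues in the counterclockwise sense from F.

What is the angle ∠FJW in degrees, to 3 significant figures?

21.7°

E is at the origin; EW is horizontal with |EW| = 31.7 and W on the +x side, so W = (31.7, 0.00). A1 meets EW tangentially, so SW is at right angles to EW, so S = W + (0, -11.4) = (31.7, -11.4). On A1, W sits at bearing 90° from S; a 102° counterclockwise sweep puts F at bearing 192°, so F = S + 11.4·(cos 192°, sin 192°) = (20.5, -13.8). A1 meets FJ tangentially, so SF is at right angles to FJ, so FJ runs along (−sin 192°, cos 192°); with |FJ| = 23.4, J = (25.4, -36.7). Then cos ∠FJW = JF·JW / (|JF||JW|), giving 21.7°.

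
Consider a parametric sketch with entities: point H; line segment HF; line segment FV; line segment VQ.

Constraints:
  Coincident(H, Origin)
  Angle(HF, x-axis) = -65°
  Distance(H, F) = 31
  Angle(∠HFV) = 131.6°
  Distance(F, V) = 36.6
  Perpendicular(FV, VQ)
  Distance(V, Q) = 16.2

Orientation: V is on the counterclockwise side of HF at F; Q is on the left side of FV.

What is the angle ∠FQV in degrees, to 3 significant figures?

66.1°

H is at the origin; HF runs at -65.0° with length 31.0, so F = 31.0·(cos -65.0°, sin -65.0°) = (13.1, -28.1). ∠HFV = 131.6°, so FV runs at -65.0° + (180° − 131.6°) = -16.6° from the x-axis; with |FV| = 36.6, V = F + 36.6·(cos -16.6°, sin -16.6°) = (48.2, -38.6). FV is perpendicular to VQ; with |VQ| = 16.2 on the left of FV, Q = V + 16.2·(0.286, 0.958) = (52.8, -23.0). Then cos ∠FQV = QF·QV / (|QF||QV|), giving 66.1°.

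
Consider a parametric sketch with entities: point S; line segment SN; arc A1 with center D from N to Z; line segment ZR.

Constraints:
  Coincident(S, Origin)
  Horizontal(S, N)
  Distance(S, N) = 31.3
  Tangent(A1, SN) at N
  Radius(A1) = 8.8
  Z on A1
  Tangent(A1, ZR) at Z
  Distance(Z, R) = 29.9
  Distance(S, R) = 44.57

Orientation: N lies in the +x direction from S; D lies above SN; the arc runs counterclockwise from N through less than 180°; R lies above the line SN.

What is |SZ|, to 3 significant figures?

41.0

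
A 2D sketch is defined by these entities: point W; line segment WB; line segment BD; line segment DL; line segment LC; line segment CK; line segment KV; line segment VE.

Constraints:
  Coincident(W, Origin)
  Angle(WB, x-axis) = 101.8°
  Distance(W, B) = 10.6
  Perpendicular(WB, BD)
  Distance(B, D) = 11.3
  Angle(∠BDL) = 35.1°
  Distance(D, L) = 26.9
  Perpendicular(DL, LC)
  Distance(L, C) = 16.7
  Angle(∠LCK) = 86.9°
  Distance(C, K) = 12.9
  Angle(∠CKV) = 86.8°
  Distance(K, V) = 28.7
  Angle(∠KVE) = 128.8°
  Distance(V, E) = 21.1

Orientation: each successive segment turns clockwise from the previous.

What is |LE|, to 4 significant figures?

25.19

W is at the origin; WB runs at 101.8° with length 10.6, so B = (-2.168, 10.38). WB ⟂ BD, so BD runs at 11.80°; with |BD| = 11.3, D = (8.894, 12.69). ∠BDL = 35.1° gives DL at -133.1° from the x-axis; with |DL| = 26.9, L = (-9.487, -6.955). The perpendicularity gives LC at right angles to DL, so LC runs at 136.9°; with |LC| = 16.7, C = (-21.68, 4.456). ∠LCK = 86.9° gives CK at 43.80° from the x-axis; with |CK| = 12.9, K = (-12.37, 13.38). ∠CKV = 86.8° gives KV at -49.40° from the x-axis; with |KV| = 28.7, V = (6.308, -8.406). ∠KVE = 128.8° gives VE at -100.6° from the x-axis; with |VE| = 21.1, E = (2.426, -29.15). Then |LE| = |E − L| = 25.19.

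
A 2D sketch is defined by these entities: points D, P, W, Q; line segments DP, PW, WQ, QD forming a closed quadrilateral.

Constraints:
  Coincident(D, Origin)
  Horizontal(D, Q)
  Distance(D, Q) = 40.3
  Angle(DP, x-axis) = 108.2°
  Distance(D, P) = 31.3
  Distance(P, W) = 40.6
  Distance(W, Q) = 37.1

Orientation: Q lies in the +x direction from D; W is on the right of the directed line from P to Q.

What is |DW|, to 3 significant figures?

9.37

Checks: |PW| = 40.60 ✓; |WQ| = 37.10 ✓.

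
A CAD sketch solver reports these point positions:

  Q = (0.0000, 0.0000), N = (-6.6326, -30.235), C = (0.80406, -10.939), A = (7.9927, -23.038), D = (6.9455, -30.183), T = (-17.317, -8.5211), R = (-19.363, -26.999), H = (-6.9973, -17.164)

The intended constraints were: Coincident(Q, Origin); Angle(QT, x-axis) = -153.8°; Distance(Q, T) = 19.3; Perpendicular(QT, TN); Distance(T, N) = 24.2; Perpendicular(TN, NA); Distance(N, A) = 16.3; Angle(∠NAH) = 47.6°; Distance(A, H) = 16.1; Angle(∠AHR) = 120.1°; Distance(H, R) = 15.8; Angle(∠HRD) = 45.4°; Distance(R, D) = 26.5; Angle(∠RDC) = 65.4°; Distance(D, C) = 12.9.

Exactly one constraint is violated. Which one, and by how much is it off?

Distance(D, C) = 12.9 — off by 7.30.

Q = (0.00, 0.00) ✓; QT at -153.8° ✓; |QT| = 19.30 ✓; ∠(QT, TN) = 90.00° ✓; |TN| = 24.20 ✓; ∠(TN, NA) = 90.00° ✓; |NA| = 16.30 ✓; ∠NAH = 47.60° ✓; |AH| = 16.10 ✓; ∠AHR = 120.1° ✓; |HR| = 15.80 ✓; ∠HRD = 45.40° ✓; |RD| = 26.50 ✓; ∠RDC = 65.40° ✓; |DC| = 20.20 ✗.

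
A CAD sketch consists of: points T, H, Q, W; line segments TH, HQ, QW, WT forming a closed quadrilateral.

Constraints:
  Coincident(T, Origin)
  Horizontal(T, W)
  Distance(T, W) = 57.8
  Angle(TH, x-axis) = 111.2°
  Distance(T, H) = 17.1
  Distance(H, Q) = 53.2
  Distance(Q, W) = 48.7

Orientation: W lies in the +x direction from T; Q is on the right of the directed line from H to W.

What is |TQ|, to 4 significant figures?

36.35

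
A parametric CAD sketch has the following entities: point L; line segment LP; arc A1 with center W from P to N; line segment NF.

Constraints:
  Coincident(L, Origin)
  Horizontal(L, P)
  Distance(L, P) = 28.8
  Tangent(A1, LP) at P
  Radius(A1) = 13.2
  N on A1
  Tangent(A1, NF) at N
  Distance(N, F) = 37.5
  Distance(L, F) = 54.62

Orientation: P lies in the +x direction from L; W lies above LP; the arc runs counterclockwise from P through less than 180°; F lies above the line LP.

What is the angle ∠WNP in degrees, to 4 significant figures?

27.55°

Checks: |WN| = 13.20 ✓; ∠(WN, NF) = 90.00° ✓; |NF| = 37.50 ✓; |LF| = 54.62 ✓.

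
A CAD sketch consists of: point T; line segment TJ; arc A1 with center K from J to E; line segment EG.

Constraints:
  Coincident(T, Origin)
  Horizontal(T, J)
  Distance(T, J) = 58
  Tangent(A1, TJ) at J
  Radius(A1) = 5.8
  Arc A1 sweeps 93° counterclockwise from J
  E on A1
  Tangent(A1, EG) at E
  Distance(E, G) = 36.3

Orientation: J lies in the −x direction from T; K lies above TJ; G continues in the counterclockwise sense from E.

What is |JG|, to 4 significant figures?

42.53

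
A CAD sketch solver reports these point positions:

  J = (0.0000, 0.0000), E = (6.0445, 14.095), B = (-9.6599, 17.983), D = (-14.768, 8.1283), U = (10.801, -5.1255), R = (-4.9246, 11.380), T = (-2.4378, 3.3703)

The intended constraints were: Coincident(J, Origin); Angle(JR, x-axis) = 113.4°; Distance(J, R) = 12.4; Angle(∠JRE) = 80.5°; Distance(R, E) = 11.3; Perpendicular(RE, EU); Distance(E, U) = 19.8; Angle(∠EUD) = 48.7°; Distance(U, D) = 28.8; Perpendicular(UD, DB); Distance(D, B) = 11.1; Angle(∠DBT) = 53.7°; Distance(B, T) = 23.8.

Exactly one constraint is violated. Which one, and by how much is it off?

Distance(B, T) = 23.8 — off by 7.50.

J = (0.00, 0.00) ✓; JR at 113.4° ✓; |JR| = 12.40 ✓; ∠JRE = 80.50° ✓; |RE| = 11.30 ✓; ∠(RE, EU) = 90.00° ✓; |EU| = 19.80 ✓; ∠EUD = 48.70° ✓; |UD| = 28.80 ✓; ∠(UD, DB) = 90.00° ✓; |DB| = 11.10 ✓; ∠DBT = 53.70° ✓; |BT| = 16.30 ✗.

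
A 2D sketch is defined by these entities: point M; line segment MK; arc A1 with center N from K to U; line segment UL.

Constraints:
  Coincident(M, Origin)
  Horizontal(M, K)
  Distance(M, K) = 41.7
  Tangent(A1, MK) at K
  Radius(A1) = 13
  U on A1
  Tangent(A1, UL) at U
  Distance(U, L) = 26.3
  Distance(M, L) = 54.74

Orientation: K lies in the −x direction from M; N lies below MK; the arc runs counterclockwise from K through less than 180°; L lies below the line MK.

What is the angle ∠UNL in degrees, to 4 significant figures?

63.70°

Checks: |NU| = 13.00 ✓; ∠(NU, UL) = 90.00° ✓; |UL| = 26.30 ✓; |ML| = 54.74 ✓.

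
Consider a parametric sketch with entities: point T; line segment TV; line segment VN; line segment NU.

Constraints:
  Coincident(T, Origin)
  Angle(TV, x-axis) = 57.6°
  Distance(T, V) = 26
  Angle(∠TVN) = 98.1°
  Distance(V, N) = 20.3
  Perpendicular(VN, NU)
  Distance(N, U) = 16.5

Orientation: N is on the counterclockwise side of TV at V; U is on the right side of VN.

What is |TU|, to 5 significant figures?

48.565

∠TVN = 98.1°, so VN runs at 57.6° + (180° − 98.1°) = 139.50° from the x-axis; with |VN| = 20.3, N = V + 20.3·(cos 139.50°, sin 139.50°) = (-1.5047, 35.136). VN ⟂ NU; with |NU| = 16.5 on the right of VN, U = N + 16.5·(0.64945, 0.76041) = (9.2111, 47.683). Then |TU| = |U − T| = 48.565.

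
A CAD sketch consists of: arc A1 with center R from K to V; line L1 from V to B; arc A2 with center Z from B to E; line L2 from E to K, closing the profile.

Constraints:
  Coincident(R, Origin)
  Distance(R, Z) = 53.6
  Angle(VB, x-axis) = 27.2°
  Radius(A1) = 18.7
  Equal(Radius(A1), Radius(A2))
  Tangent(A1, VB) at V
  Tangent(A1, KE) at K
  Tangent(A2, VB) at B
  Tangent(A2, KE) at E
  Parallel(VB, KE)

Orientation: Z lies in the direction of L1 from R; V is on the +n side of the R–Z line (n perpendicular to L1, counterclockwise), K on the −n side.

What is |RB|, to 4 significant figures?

56.77

Tangency of A1 to both parallel lines with radius 18.7 puts V and K at R ± 18.7·n: V = (-8.548, 16.63), K = (8.548, -16.63). Equal radii place B and E the same way about Z: B = Z + 18.7·n = (39.12, 41.13), E = Z − 18.7·n = (56.22, 7.868). Then |RB| = |B − R| = 56.77.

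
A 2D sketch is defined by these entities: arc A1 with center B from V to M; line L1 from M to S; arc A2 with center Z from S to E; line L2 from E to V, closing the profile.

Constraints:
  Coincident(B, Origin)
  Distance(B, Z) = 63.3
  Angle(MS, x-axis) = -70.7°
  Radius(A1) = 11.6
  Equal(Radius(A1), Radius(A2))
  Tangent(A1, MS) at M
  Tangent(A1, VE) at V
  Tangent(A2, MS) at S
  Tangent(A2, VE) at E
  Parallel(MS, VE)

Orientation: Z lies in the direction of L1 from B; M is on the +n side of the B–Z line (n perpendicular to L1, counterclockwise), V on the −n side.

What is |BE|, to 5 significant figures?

64.354

The slot axis is L1's direction at -70.7°, so u = (cos -70.7°, sin -70.7°) = (0.33051, -0.94380) and n = (−sin -70.7°, cos -70.7°) = (0.94380, 0.33051). B is at the origin and Z lies 63.3 along u from B, so Z = 63.3·u = (20.922, -59.743). Tangency of A1 to both parallel lines with radius 11.6 puts M and V at B ± 11.6·n: M = (10.948, 3.8340), V = (-10.948, -3.8340). Equal radii place S and E the same way about Z: S = Z + 11.6·n = (31.870, -55.909), E = Z − 11.6·n = (9.9735, -63.577). Then |BE| = |E − B| = 64.354.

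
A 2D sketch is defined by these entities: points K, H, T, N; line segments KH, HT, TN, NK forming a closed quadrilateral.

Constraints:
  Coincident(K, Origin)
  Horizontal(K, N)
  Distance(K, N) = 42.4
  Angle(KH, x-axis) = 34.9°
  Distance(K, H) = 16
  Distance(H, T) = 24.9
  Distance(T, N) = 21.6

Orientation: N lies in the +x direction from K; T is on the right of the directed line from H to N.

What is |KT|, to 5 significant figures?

28.031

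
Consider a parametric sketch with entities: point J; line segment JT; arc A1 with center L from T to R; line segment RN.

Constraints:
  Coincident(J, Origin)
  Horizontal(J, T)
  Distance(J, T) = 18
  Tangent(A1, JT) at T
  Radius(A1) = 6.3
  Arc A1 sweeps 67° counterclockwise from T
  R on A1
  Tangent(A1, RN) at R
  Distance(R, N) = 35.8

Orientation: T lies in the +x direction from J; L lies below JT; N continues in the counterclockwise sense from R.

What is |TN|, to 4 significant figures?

41.78

J is at the origin; JT is horizontal with |JT| = 18.0 and T on the +x side, so T = (18.00, 0.000). Tangency of A1 to JT means the radius LT is perpendicular to JT, so L = T + (0, -6.3) = (18.00, -6.300). On A1, T sits at bearing 90° from L; a 67° counterclockwise sweep puts R at bearing 157°, so R = L + 6.3·(cos 157°, sin 157°) = (12.20, -3.838). A1 meets RN tangentially, so LR is at right angles to RN, so RN runs along (−sin 157°, cos 157°); with |RN| = 35.8, N = (-1.787, -36.79). Then |TN| = |N − T| = 41.78.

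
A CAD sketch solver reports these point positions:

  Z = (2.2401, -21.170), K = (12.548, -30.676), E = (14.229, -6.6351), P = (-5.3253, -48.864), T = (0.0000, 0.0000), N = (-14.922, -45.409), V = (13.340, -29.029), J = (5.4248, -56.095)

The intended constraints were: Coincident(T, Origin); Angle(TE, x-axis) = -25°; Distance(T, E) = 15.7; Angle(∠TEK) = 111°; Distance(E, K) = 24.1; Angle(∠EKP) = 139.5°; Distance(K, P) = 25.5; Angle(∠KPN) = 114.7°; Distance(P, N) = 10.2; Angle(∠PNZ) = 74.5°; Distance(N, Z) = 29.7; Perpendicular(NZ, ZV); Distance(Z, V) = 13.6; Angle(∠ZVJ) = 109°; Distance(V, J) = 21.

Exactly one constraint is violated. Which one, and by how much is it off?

Distance(V, J) = 21 — off by 7.20.

T = (0.00, 0.00) ✓; TE at -25.00° ✓; |TE| = 15.70 ✓; ∠TEK = 111.0° ✓; |EK| = 24.10 ✓; ∠EKP = 139.5° ✓; |KP| = 25.50 ✓; ∠KPN = 114.7° ✓; |PN| = 10.20 ✓; ∠PNZ = 74.50° ✓; |NZ| = 29.70 ✓; ∠(NZ, ZV) = 90.00° ✓; |ZV| = 13.60 ✓; ∠ZVJ = 109.0° ✓; |VJ| = 28.20 ✗.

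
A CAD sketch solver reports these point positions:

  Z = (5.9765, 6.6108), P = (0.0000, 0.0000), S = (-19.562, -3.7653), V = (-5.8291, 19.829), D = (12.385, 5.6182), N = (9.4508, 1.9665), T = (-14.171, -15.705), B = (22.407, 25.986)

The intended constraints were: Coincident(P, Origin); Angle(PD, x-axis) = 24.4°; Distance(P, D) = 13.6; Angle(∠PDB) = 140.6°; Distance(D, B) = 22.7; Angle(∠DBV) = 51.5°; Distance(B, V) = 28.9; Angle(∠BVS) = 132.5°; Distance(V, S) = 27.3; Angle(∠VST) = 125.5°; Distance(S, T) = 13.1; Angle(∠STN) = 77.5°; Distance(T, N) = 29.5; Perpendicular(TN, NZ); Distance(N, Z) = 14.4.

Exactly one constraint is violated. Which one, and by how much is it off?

Distance(N, Z) = 14.4 — off by 8.60.

P = (0.00, 0.00) ✓; PD at 24.40° ✓; |PD| = 13.60 ✓; ∠PDB = 140.6° ✓; |DB| = 22.70 ✓; ∠DBV = 51.50° ✓; |BV| = 28.90 ✓; ∠BVS = 132.5° ✓; |VS| = 27.30 ✓; ∠VST = 125.5° ✓; |ST| = 13.10 ✓; ∠STN = 77.50° ✓; |TN| = 29.50 ✓; ∠(TN, NZ) = 90.00° ✓; |NZ| = 5.800 ✗.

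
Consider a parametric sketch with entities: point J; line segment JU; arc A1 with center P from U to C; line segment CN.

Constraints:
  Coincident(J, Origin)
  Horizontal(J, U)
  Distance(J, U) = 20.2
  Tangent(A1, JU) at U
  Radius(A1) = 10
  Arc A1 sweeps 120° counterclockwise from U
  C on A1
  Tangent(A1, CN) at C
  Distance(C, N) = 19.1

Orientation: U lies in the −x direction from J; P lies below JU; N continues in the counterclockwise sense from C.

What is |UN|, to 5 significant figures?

31.554

J is at the origin; J and U share the same y with |JU| = 20.2 and U on the −x side, so U = (-20.200, 0.0000). A1 meets JU tangentially, so PU is at right angles to JU, so P = U + (0, -10) = (-20.200, -10.000). On A1, U sits at bearing 90° from P; a 120° counterclockwise sweep puts C at bearing 210°, so C = P + 10.0·(cos 210°, sin 210°) = (-28.860, -15.000). Since A1 is tangent to CN there, PC ⟂ CN, so CN runs along (−sin 210°, cos 210°); with |CN| = 19.1, N = (-19.310, -31.541). Then |UN| = |N − U| = 31.554.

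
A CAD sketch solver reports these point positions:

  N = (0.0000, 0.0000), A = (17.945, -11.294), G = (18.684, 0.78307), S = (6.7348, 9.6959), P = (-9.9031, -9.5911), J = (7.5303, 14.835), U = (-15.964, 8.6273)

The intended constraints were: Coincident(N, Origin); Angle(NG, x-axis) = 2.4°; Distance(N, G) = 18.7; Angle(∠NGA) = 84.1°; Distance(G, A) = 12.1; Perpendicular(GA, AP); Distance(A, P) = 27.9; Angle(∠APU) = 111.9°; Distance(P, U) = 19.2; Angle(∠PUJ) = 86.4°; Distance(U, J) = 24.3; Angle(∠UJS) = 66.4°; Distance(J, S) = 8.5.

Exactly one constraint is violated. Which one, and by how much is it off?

Distance(J, S) = 8.5 — off by 3.30.

N = (0.00, 0.00) ✓; NG at 2.400° ✓; |NG| = 18.70 ✓; ∠NGA = 84.10° ✓; |GA| = 12.10 ✓; ∠(GA, AP) = 90.00° ✓; |AP| = 27.90 ✓; ∠APU = 111.9° ✓; |PU| = 19.20 ✓; ∠PUJ = 86.40° ✓; |UJ| = 24.30 ✓; ∠UJS = 66.40° ✓; |JS| = 5.200 ✗.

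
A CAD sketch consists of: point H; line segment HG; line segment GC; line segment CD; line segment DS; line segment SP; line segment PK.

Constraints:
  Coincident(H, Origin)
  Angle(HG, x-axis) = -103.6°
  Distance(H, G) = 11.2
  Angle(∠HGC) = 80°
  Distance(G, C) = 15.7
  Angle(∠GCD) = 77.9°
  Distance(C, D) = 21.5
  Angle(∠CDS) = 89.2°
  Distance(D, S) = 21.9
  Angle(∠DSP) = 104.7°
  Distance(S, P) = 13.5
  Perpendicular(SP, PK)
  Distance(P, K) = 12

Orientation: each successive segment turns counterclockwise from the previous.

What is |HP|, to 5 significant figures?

15.074

∠CDS = 89.2° gives DS at -170.70° from the x-axis; with |DS| = 21.9, S = (-11.755, 5.8529). ∠DSP = 104.7° gives SP at -95.400° from the x-axis; with |SP| = 13.5, P = (-13.025, -7.5871). Then |HP| = |P − H| = 15.074.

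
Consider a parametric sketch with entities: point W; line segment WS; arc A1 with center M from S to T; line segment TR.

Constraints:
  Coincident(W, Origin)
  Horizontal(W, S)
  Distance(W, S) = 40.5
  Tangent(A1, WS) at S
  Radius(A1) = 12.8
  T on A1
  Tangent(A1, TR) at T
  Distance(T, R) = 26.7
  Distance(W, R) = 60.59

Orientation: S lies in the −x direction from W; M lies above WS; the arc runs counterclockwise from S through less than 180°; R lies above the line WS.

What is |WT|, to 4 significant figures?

35.38

Checks: ∠(MS, SW) = 90.00° ✓; |MS| = 12.80 ✓; |MT| = 12.80 ✓; ∠(MT, TR) = 90.00° ✓; |TR| = 26.70 ✓; |WR| = 60.59 ✓.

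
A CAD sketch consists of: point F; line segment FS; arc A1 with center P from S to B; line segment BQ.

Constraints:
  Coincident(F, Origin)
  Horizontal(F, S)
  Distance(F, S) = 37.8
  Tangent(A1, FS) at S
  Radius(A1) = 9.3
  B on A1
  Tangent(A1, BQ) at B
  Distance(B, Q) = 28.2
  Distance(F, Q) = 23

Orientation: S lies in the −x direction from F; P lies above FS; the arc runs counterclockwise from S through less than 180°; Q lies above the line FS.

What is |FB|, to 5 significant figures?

31.835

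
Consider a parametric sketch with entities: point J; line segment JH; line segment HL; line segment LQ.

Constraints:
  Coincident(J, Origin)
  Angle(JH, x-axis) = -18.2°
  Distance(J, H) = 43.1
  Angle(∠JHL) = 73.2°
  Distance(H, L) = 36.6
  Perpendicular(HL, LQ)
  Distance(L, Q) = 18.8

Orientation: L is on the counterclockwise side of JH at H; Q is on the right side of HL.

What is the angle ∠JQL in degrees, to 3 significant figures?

21.9°

J is at the origin; JH runs at -18.2° with length 43.1, so H = 43.1·(cos -18.2°, sin -18.2°) = (40.9, -13.5). ∠JHL = 73.2°, so HL runs at -18.2° + (180° − 73.2°) = 88.6° from the x-axis; with |HL| = 36.6, L = H + 36.6·(cos 88.6°, sin 88.6°) = (41.8, 23.1). HL is perpendicular to LQ; with |LQ| = 18.8 on the right of HL, Q = L + 18.8·(1.00, -0.0244) = (60.6, 22.7). Then cos ∠JQL = QJ·QL / (|QJ||QL|), giving 21.9°.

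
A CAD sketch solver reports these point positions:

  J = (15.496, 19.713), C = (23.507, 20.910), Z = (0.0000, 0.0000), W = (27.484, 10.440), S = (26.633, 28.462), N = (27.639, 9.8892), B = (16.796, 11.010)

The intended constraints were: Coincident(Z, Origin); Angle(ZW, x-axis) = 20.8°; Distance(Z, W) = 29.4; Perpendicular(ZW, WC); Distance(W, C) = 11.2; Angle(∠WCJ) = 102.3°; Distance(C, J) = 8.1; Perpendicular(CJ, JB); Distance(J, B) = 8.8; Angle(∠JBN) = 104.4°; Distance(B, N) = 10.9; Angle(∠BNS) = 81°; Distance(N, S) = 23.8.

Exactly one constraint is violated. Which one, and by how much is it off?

Distance(N, S) = 23.8 — off by 5.20.

Z = (0.00, 0.00) ✓; ZW at 20.80° ✓; |ZW| = 29.40 ✓; ∠(ZW, WC) = 90.00° ✓; |WC| = 11.20 ✓; ∠WCJ = 102.3° ✓; |CJ| = 8.100 ✓; ∠(CJ, JB) = 90.00° ✓; |JB| = 8.800 ✓; ∠JBN = 104.4° ✓; |BN| = 10.90 ✓; ∠BNS = 81.00° ✓; |NS| = 18.60 ✗.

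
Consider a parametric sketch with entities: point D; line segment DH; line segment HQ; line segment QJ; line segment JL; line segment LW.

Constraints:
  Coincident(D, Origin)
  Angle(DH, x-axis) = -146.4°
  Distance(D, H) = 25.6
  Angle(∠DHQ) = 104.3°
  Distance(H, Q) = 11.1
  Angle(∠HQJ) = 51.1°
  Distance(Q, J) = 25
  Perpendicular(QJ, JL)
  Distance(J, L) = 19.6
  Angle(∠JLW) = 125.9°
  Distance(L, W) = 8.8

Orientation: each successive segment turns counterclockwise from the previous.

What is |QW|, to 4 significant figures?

30.54

QJ is perpendicular to JL, so JL runs at 148.2°; with |JL| = 19.6, L = (-21.14, 6.933). ∠JLW = 125.9° gives LW at -157.7° from the x-axis; with |LW| = 8.8, W = (-29.28, 3.593). Then |QW| = |W − Q| = 30.54.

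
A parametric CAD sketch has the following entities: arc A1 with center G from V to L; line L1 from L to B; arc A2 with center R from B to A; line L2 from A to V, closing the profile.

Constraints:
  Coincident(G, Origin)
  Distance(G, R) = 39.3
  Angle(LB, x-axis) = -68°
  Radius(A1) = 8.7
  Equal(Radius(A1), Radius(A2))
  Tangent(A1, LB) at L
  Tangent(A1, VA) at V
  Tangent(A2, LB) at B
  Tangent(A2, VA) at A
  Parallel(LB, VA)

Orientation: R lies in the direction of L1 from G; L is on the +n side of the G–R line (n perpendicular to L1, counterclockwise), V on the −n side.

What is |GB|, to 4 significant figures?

40.25

Tangency of A1 to both parallel lines with radius 8.7 puts L and V at G ± 8.7·n: L = (8.066, 3.259), V = (-8.066, -3.259). Equal radii place B and A the same way about R: B = R + 8.7·n = (22.79, -33.18), A = R − 8.7·n = (6.656, -39.70). Then |GB| = |B − G| = 40.25.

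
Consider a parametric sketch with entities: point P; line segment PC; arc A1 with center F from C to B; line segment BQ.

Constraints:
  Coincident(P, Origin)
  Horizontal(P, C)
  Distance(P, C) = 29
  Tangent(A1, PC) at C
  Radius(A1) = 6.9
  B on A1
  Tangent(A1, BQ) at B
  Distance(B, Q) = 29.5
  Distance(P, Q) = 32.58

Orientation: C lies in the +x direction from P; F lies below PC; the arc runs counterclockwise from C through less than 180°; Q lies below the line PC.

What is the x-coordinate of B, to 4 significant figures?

22.73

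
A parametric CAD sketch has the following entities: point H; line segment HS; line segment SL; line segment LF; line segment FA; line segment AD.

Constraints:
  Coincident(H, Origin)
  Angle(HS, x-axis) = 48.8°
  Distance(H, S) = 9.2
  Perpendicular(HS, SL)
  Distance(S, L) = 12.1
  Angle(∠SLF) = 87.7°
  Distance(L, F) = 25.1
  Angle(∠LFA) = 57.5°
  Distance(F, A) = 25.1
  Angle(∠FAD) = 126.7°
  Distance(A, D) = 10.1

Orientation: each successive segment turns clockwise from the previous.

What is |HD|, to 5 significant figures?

13.039

∠LFA = 57.5° gives FA at 104.00° from the x-axis; with |FA| = 25.1, A = (-8.1858, 5.0996). ∠FAD = 126.7° gives AD at 50.700° from the x-axis; with |AD| = 10.1, D = (-1.7886, 12.915). Then |HD| = |D − H| = 13.039.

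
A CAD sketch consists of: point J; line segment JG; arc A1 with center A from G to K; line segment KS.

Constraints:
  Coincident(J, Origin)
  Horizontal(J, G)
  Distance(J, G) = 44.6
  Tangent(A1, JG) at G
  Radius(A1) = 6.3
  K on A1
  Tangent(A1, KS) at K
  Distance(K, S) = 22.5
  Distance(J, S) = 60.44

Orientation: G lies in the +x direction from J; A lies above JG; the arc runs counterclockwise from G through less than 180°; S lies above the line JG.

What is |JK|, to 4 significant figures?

51.15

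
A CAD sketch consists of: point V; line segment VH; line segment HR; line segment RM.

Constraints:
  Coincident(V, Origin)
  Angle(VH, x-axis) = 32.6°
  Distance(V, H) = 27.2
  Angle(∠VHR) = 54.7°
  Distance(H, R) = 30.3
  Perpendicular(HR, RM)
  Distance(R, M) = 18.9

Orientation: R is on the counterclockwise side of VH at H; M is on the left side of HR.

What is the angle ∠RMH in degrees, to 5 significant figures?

58.046°

∠VHR = 54.7°, so HR runs at 32.6° + (180° − 54.7°) = 157.90° from the x-axis; with |HR| = 30.3, R = H + 30.3·(cos 157.90°, sin 157.90°) = (-5.1591, 26.054). HR is perpendicular to RM; with |RM| = 18.9 on the left of HR, M = R + 18.9·(-0.37622, -0.92653) = (-12.270, 8.5428). Then cos ∠RMH = MR·MH / (|MR||MH|), giving 58.046°.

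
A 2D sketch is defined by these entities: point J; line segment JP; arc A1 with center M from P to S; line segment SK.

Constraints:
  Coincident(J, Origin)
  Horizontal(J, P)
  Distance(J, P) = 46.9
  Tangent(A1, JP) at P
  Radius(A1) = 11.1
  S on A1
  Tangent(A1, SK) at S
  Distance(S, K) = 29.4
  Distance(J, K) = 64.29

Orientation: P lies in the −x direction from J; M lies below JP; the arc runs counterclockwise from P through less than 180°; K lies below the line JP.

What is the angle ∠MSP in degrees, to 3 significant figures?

35.9°

J is at the origin; JP is horizontal with |JP| = 46.9 and P on the −x side, so P = (-46.9, 0.00). A1 meets JP tangentially, so MP is at right angles to JP, so M = P + (0, -11.1) = (-46.9, -11.1). Since MS ⟂ SK (tangency), |MK| = √(11.1² + 29.4²) = 31.4 regardless of where S sits on A1. So K lies on both circle(J, 64.29) and circle(M, 31.4); the below-JP intersection is K = (-48.2, -42.5). S is the foot of the tangent from K: S = (-57.4, -14.6).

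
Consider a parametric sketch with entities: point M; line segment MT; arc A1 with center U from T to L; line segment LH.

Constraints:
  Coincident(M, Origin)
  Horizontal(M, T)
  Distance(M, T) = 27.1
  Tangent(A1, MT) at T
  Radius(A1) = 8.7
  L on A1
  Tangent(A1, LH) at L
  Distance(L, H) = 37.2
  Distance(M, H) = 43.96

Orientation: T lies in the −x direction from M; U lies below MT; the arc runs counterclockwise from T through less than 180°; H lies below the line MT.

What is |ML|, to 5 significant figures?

36.670

Checks: M.y = 0.00, T.y = 0.00 ✓; |UL| = 8.700 ✓; ∠(UL, LH) = 90.00° ✓; |LH| = 37.20 ✓; |MH| = 43.96 ✓.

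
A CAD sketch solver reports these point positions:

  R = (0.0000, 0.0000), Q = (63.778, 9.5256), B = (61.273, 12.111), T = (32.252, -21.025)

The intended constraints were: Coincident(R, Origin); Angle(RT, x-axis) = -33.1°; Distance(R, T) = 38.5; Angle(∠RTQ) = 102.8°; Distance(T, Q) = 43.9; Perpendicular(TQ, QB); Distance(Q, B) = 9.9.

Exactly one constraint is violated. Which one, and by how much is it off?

Distance(Q, B) = 9.9 — off by 6.30.

R = (0.00, 0.00) ✓; RT at -33.10° ✓; |RT| = 38.50 ✓; ∠RTQ = 102.8° ✓; |TQ| = 43.90 ✓; ∠(TQ, QB) = 90.00° ✓; |QB| = 3.600 ✗.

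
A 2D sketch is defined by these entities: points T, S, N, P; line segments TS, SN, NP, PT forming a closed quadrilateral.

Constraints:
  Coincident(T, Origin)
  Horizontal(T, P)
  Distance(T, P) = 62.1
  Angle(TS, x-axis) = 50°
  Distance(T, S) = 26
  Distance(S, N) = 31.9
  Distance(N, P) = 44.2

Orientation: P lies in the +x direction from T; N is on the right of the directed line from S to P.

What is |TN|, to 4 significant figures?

22.84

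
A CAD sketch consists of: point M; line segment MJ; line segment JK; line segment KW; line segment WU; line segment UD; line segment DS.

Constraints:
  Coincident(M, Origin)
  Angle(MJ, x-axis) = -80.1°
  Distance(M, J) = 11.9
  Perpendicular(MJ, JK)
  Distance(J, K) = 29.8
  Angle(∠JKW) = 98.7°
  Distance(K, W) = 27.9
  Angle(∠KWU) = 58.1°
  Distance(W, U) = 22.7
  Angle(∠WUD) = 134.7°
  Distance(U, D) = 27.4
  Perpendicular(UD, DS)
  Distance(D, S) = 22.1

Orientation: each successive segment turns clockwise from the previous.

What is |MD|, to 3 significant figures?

19.0

M is at the origin; MJ runs at -80.1° with length 11.9, so J = (2.05, -11.7). MJ ⟂ JK, so JK runs at -170°; with |JK| = 29.8, K = (-27.3, -16.8). ∠JKW = 98.7° gives KW at 109° from the x-axis; with |KW| = 27.9, W = (-36.2, 9.60). ∠KWU = 58.1° gives WU at -13.3° from the x-axis; with |WU| = 22.7, U = (-14.1, 4.37). ∠WUD = 134.7° gives UD at -58.6° from the x-axis; with |UD| = 27.4, D = (0.158, -19.0). Then |MD| = |D − M| = 19.0.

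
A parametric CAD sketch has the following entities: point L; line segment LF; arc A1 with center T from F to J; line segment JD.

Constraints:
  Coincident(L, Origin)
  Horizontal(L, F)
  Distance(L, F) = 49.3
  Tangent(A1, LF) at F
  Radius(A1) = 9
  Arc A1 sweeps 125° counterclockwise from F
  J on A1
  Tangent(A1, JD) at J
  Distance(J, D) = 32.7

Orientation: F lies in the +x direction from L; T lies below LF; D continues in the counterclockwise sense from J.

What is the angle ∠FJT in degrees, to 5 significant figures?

27.500°

The tangent condition forces TF to be normal to LF, so T = F + (0, -9) = (49.300, -9.0000). On A1, F sits at bearing 90° from T; a 125° counterclockwise sweep puts J at bearing 215°, so J = T + 9.0·(cos 215°, sin 215°) = (41.928, -14.162). Then cos ∠FJT = JF·JT / (|JF||JT|), giving 27.500°.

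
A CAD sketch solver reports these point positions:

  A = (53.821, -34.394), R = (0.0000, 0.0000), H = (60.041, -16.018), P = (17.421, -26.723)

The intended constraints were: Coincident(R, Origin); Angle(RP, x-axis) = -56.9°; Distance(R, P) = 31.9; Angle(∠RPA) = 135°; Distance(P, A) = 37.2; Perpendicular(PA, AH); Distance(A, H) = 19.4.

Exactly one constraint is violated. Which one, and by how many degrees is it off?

Perpendicular(PA, AH) — off by 6.80°.

R = (0.00, 0.00) ✓; RP at -56.90° ✓; |RP| = 31.90 ✓; ∠RPA = 135.0° ✓; |PA| = 37.20 ✓; ∠(PA, AH) = 83.20° ✗; |AH| = 19.40 ✓.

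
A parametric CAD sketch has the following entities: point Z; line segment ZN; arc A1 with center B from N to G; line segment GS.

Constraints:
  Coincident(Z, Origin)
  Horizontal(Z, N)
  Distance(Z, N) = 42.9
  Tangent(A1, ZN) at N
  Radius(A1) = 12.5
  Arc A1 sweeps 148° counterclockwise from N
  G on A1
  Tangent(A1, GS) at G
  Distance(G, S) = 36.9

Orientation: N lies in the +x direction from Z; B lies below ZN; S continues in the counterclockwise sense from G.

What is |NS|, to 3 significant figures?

49.3

On A1, N sits at bearing 90° from B; a 148° counterclockwise sweep puts G at bearing 238°, so G = B + 12.5·(cos 238°, sin 238°) = (36.3, -23.1). Tangency of A1 to GS means the radius BG is perpendicular to GS, so GS runs along (−sin 238°, cos 238°); with |GS| = 36.9, S = (67.6, -42.7). Then |NS| = |S − N| = 49.3.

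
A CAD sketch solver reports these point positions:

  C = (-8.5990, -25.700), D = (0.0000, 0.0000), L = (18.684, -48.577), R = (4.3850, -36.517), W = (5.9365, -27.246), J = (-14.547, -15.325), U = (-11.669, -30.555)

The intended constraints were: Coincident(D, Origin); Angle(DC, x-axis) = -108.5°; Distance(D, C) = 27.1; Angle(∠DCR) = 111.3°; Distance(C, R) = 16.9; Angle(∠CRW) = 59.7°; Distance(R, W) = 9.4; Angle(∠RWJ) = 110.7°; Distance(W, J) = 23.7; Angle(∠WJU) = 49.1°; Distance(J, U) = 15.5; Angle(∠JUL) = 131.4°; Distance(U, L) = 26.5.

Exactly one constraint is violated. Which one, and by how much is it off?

Distance(U, L) = 26.5 — off by 8.80.

D = (0.00, 0.00) ✓; DC at -108.5° ✓; |DC| = 27.10 ✓; ∠DCR = 111.3° ✓; |CR| = 16.90 ✓; ∠CRW = 59.70° ✓; |RW| = 9.400 ✓; ∠RWJ = 110.7° ✓; |WJ| = 23.70 ✓; ∠WJU = 49.10° ✓; |JU| = 15.50 ✓; ∠JUL = 131.4° ✓; |UL| = 35.30 ✗.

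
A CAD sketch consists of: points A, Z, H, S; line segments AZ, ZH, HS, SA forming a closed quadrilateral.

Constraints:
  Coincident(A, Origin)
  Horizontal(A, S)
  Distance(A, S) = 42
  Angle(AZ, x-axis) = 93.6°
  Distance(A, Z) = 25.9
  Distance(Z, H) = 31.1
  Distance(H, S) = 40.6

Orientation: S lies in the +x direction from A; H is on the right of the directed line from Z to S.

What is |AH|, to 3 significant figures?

5.35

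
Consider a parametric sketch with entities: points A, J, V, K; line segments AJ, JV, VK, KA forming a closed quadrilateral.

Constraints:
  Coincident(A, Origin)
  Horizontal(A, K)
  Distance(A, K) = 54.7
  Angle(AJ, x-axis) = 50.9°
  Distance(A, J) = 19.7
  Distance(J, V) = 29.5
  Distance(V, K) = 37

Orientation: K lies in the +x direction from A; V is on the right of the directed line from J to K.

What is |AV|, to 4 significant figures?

24.07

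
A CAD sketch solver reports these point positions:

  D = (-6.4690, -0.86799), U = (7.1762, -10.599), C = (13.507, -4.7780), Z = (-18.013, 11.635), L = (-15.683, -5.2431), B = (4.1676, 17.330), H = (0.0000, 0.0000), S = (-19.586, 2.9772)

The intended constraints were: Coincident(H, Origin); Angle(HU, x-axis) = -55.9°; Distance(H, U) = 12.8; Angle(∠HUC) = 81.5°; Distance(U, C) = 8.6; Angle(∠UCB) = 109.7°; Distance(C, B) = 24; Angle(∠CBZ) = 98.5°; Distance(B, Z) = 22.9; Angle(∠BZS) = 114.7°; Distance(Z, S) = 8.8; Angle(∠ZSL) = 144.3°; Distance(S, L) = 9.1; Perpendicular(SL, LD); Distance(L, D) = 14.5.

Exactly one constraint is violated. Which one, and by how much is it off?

Distance(L, D) = 14.5 — off by 4.30.

H = (0.00, 0.00) ✓; HU at -55.90° ✓; |HU| = 12.80 ✓; ∠HUC = 81.50° ✓; |UC| = 8.600 ✓; ∠UCB = 109.7° ✓; |CB| = 24.00 ✓; ∠CBZ = 98.50° ✓; |BZ| = 22.90 ✓; ∠BZS = 114.7° ✓; |ZS| = 8.800 ✓; ∠ZSL = 144.3° ✓; |SL| = 9.100 ✓; ∠(SL, LD) = 90.00° ✓; |LD| = 10.20 ✗.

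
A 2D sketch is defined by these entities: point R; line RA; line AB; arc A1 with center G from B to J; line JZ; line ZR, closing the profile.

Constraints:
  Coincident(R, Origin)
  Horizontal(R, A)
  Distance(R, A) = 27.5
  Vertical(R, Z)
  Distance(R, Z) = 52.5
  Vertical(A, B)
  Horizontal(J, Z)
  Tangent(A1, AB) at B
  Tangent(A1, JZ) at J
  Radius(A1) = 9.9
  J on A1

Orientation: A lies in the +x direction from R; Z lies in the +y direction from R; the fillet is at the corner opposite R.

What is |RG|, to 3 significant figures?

46.1

R is at the origin; RA is horizontal with |RA| = 27.5 and A on the +x side, so A = (27.5, 0.00). RZ is vertical with |RZ| = 52.5 and Z on the +y side, so Z = (0.00, 52.5). The virtual corner opposite R is at (27.5, 52.5). The tangent condition forces GB to be normal to AB and tangency of A1 to JZ means the radius GJ is perpendicular to JZ, with radius 9.9, so the center G sits 9.9 in from both sides at G = (17.6, 42.6). Then |RG| = |G − R| = 46.1.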